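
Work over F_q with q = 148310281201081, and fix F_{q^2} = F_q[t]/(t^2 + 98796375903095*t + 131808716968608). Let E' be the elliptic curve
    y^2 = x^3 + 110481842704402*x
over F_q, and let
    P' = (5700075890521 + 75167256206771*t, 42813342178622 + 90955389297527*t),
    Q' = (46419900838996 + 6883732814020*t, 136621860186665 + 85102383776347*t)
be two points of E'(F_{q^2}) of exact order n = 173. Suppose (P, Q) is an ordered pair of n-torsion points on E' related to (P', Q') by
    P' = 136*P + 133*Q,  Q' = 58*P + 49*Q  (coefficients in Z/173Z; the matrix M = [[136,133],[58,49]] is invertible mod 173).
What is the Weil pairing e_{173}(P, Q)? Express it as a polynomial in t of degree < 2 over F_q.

116584423155430 + 23632760643700*t

Alternating bilinearity on E[173] (values in mu_{173} in F_{148310281201081^2}) gives e(P',Q') = e(P,Q)^det(M).
det M = 136*49 - 133*58 = -1050 = 161 (mod 173); 161^{-1} = 72 (mod 173).
n = 173 = (10101101)_2 (8 bits, wt 5); accumulate f_{173,P'}(Q'+S)/f_{173,P'}(S) along the 7-step ladder.
The quotient is 124363123499658 + 2589631649730*t.
Raise to 72: e(P,Q) = 116584423155430 + 23632760643700*t in mu_{173}.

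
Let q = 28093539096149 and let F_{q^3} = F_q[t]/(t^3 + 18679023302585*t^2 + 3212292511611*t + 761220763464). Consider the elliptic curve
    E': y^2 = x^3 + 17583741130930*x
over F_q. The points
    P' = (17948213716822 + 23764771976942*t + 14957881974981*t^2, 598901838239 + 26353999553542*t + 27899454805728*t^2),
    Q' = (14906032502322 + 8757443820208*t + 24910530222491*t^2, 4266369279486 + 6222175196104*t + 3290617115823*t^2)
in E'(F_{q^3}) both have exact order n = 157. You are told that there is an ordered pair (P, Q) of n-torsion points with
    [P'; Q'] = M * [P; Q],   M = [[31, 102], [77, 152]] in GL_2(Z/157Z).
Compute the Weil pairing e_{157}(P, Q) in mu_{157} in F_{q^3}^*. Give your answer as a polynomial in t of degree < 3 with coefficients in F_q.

14636340817923 + 9092047783906*t + 5946294292497*t^2

e_{157}(aP+bQ,cP+dQ) = e_{157}(P,Q)^(ad-bc); with (a,b,c,d)=(31,102,77,152) this gives the det-157 law.
Inverting 155 mod 157: 78. Thus e_{157}(P,Q) = e(P',Q')^{78}.
Miller loop for e_{157} over F_{28093539096149^3}: bits of 157 = 10011101; 7 double steps + 4 add steps, l/v at each.
So e_{157}(P',Q') = 4429298936557 + 6676649100929*t + 2012822272839*t^2.
e_{157}(P,Q) = (4429298936557 + 6676649100929*t + 2012822272839*t^2)^{78} = 14636340817923 + 9092047783906*t + 5946294292497*t^2.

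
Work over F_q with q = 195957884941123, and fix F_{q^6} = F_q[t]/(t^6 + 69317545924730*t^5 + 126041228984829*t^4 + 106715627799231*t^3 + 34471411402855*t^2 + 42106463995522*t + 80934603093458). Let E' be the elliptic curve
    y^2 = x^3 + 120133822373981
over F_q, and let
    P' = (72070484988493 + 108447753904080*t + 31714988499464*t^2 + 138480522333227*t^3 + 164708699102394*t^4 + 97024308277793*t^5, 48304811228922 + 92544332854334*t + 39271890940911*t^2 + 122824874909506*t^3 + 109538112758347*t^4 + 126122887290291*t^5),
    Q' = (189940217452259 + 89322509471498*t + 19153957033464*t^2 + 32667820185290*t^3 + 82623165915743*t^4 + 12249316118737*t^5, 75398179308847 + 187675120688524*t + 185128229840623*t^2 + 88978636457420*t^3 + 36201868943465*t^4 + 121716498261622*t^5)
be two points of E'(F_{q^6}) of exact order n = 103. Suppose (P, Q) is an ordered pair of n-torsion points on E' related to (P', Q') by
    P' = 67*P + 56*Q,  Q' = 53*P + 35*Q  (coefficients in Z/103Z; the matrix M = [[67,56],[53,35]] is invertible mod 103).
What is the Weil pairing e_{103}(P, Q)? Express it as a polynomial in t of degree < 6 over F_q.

Alternating bilinearity on E[103] (values in mu_{103} in F_{195957884941123^6}) gives e(P',Q') = e(P,Q)^det(M).
det M = 67*35 - 56*53 = -623 = 98 (mod 103); 98^{-1} = 41 (mod 103).
Build f_{103,P'} and f_{103,Q'} via the 7-bit ladder of 103=1100111_2; evaluate at shifted divisors; quotient in F_{195957884941123^6}.
The quotient is 176155527595243 + 176364552970712*t + 145765582071265*t^2 + 127047451130613*t^3 + 124707487811303*t^4 + 49953744333782*t^5.
Finally e_{103}(P,Q) = 76004523513861 + 186244716267759*t + 175443409843717*t^2 + 178844059479418*t^3 + 40084193093578*t^4 + 128330095293254*t^5.

76004523513861 + 186244716267759*t + 175443409843717*t^2 + 178844059479418*t^3 + 40084193093578*t^4 + 128330095293254*t^5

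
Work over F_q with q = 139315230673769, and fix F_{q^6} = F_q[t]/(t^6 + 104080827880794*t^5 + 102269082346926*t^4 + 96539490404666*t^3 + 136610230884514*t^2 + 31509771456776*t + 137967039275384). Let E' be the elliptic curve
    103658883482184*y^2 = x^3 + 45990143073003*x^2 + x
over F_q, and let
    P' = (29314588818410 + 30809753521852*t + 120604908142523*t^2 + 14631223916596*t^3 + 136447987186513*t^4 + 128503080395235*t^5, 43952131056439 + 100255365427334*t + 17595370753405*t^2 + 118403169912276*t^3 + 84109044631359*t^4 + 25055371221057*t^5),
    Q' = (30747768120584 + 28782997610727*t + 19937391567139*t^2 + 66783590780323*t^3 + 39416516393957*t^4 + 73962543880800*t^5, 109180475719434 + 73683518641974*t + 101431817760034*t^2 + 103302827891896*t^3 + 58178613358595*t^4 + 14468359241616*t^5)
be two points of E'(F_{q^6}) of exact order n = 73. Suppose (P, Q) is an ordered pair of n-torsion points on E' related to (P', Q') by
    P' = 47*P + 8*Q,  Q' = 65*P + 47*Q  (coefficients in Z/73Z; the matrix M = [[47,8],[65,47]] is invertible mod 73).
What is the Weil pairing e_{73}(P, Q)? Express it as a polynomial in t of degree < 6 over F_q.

102150639159183 + 108255718965734*t + 65211812026220*t^2 + 106465701172406*t^3 + 89222116008431*t^4 + 89315525740051*t^5

e_{73}(aP+bQ,cP+dQ) = e_{73}(P,Q)^(ad-bc); with (a,b,c,d)=(47,8,65,47) this gives the det-73 law.
det M = 47*47 - 8*65 = 1689 = 10 (mod 73); 10^{-1} = 22 (mod 73).
Set x_W=10675585678750*u+71741785817109, y_W=10675585678750*v; then E': y_W^2=x_W^3+57988625198965*x_W+118919088617224.
Miller loop for e_{73} over F_{139315230673769^6}: bits of 73 = 1001001; 6 double steps + 2 add steps, l/v at each.
The quotient is 60983928758796 + 115453982931435*t + 30478748342115*t^2 + 24300314213667*t^3 + 56525510185291*t^4 + 66661561590666*t^5.
e_{73}(P,Q) = (60983928758796 + 115453982931435*t + 30478748342115*t^2 + 24300314213667*t^3 + 56525510185291*t^4 + 66661561590666*t^5)^{22} = 102150639159183 + 108255718965734*t + 65211812026220*t^2 + 106465701172406*t^3 + 89222116008431*t^4 + 89315525740051*t^5.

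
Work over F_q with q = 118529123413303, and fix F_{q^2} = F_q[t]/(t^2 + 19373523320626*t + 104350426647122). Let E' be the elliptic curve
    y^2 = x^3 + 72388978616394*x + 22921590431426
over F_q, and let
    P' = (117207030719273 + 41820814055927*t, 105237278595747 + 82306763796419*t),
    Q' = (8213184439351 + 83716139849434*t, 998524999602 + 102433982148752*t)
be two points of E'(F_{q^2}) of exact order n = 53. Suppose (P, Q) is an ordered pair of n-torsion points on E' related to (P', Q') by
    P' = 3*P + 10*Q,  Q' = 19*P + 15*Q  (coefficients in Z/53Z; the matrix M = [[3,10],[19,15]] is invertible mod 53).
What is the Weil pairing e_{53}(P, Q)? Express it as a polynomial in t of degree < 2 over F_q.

The 53-Weil pairing on E[53] over F_{118529123413303} is alternating-bilinear: e_{53}(P',Q') = e_{53}(P,Q)^det(M).
Inverting 14 mod 53: 19. Thus e_{53}(P,Q) = e(P',Q')^{19}.
Run Miller on y^2=x^3+72388978616394*x+22921590431426 over F_{118529123413303}: ladder 110101 (6 bits); e = f_P(D_Q)/f_Q(D_P).
f_P(D_Q)/f_Q(D_P) = 104868260031079 + 84710339375118*t.
e_{53}(P,Q) = (104868260031079 + 84710339375118*t)^{19} = 69237589620669 + 93327781811935*t.

69237589620669 + 93327781811935*t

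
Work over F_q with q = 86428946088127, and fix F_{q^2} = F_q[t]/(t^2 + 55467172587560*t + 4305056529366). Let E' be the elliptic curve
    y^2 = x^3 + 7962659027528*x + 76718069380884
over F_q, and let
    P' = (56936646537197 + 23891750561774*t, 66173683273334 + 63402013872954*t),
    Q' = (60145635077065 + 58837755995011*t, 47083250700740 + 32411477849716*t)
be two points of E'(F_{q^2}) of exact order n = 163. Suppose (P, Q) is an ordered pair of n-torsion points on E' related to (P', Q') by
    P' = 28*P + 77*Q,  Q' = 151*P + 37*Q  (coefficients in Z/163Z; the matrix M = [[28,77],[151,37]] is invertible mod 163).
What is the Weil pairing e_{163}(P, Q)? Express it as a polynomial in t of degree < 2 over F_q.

2215225526145 + 66070613499323*t

Alternating bilinearity on E[163] (values in mu_{163} in F_{86428946088127^2}) gives e(P',Q') = e(P,Q)^det(M).
28*37 - 77*151 = -10591; reduced mod 163: det = 4, inverse 41.
Double-and-add over 10100011: 8-1 doublings, 4-1 additions; each step l_{T,T}/v_{2T} or l_{T,P'}/v at Q'+S for random S.
Miller gives e_{163}(P',Q') = 11675636017772 + 26124176638081*t in F_{86428946088127^2}.
Thus e_{163}(P,Q) = 2215225526145 + 66070613499323*t.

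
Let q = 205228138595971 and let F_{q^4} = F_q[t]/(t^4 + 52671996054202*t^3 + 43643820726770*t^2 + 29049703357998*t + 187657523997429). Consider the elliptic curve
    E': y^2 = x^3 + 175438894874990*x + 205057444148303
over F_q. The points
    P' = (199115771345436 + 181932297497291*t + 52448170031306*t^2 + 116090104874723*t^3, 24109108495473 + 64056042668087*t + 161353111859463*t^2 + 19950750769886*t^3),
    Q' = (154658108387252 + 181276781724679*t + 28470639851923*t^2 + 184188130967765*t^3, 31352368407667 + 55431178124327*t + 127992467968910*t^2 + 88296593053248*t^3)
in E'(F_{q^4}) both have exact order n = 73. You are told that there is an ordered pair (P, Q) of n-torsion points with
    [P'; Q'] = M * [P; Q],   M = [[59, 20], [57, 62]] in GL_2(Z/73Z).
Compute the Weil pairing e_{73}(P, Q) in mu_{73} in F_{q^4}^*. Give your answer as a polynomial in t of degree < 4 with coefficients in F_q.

Since e_{73}(P,P)=e_{73}(Q,Q)=1 and e_{73}(Q,P)=e_{73}(P,Q)^{-1}, expanding e_{73}(59*P + 20*Q,57*P + 62*Q) leaves e(P,Q)^det(M).
det M = 59*62 - 20*57 = 2518 = 36 (mod 73); 36^{-1} = 71 (mod 73).
7-bit Miller (1001001) on E'/F_{205228138595971} with a'=175438894874990, b'=205057444148303: accumulate tangent/chord ratios at Q'+S and P'+S'.
e_{73}(P',Q') = 194915902081304 + 143353240156449*t + 146174248714518*t^2 + 202532650858346*t^3.
Thus e_{73}(P,Q) = 58352686257607 + 189063704721132*t + 67100871048829*t^2 + 163074842503349*t^3.

58352686257607 + 189063704721132*t + 67100871048829*t^2 + 163074842503349*t^3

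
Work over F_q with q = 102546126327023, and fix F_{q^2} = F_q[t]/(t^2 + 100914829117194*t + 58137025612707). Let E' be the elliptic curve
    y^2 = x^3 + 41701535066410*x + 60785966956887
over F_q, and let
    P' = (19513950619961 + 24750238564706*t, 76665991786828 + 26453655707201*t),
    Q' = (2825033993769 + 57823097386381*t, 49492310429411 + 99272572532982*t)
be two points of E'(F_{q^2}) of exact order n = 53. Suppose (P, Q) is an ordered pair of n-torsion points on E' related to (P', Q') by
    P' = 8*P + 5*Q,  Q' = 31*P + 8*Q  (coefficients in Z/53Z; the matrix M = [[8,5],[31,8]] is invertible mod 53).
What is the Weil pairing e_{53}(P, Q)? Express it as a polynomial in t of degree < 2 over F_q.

Alternating bilinearity on E[53] (values in mu_{53} in F_{102546126327023^2}) gives e(P',Q') = e(P,Q)^det(M).
det M = 8*8 - 5*31 = -91 = 15 (mod 53); 15^{-1} = 46 (mod 53).
Run Miller on y^2=x^3+41701535066410*x+60785966956887 over F_{102546126327023}: ladder 110101 (6 bits); e = f_P(D_Q)/f_Q(D_P).
f_P(D_Q)/f_Q(D_P) = 19582730458113 + 15894615691532*t.
Thus e_{53}(P,Q) = 57330281689285 + 2334676576954*t.

57330281689285 + 2334676576954*t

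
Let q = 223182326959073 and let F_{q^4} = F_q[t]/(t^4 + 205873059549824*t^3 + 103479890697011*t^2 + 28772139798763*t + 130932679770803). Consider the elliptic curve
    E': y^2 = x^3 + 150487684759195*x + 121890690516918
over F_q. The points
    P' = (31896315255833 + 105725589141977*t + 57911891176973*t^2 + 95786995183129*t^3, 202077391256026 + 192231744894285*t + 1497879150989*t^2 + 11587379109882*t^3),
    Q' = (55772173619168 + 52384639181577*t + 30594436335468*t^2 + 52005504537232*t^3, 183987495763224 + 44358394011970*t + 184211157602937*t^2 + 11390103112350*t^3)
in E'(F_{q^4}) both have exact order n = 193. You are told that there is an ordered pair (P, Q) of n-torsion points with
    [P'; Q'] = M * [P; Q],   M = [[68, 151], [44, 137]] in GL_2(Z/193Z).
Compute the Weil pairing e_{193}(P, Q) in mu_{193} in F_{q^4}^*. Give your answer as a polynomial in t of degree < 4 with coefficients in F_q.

59763850188184 + 179944246499376*t + 176762388798475*t^2 + 112719448613793*t^3

Since e_{193}(P,P)=e_{193}(Q,Q)=1 and e_{193}(Q,P)=e_{193}(P,Q)^{-1}, expanding e_{193}(68*P + 151*Q,44*P + 137*Q) leaves e(P,Q)^det(M).
So e_{193}(P,Q) = e_{193}(P',Q')^{45}, since 163*45 = 1 mod 193.
n = 193 = (11000001)_2 (8 bits, wt 3); accumulate f_{193,P'}(Q'+S)/f_{193,P'}(S) along the 7-step ladder.
Miller gives e_{193}(P',Q') = 114156105417961 + 164615987145093*t + 148061676993947*t^2 + 39647306686217*t^3 in F_{223182326959073^4}.
e_{193}(P,Q) = (114156105417961 + 164615987145093*t + 148061676993947*t^2 + 39647306686217*t^3)^{45} = 59763850188184 + 179944246499376*t + 176762388798475*t^2 + 112719448613793*t^3.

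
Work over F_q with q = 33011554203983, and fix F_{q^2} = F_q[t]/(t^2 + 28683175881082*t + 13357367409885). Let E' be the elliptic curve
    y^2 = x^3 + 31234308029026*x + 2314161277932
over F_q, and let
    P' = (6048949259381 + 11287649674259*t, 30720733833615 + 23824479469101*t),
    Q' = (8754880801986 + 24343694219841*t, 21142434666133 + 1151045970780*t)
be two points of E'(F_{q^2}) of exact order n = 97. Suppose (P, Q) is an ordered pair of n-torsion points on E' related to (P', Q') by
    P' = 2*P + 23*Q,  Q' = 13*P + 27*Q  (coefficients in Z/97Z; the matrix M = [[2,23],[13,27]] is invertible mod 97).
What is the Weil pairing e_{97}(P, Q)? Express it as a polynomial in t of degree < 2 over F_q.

Alternating bilinearity on E[97] (values in mu_{97} in F_{33011554203983^2}) gives e(P',Q') = e(P,Q)^det(M).
Hence e(P,Q) = e(P',Q')^{19} where 19 = 46^{-1} mod 97.
Run Miller on y^2=x^3+31234308029026*x+2314161277932 over F_{33011554203983}: ladder 1100001 (7 bits); e = f_P(D_Q)/f_Q(D_P).
Result: e(P',Q') = 8642482543705 + 23475520730159*t.
Finally e_{97}(P,Q) = 433986494740 + 27937254681042*t.

433986494740 + 27937254681042*t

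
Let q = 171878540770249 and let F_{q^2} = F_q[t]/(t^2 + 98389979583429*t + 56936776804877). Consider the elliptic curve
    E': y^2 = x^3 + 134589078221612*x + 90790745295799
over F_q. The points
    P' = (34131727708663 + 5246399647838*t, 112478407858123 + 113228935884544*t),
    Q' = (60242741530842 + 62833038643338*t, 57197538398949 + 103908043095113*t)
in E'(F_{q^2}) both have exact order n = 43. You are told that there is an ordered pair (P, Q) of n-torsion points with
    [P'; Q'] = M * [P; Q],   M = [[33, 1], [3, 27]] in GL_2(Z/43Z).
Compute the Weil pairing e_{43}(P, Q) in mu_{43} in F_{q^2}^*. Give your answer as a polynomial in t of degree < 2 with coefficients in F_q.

e_{43} is bilinear + alternating on E[43], so e_{43}(33*P + 1*Q, 3*P + 27*Q) = e_{43}(P,Q)^(33*27-1*3).
Inverting 28 mod 43: 20. Thus e_{43}(P,Q) = e(P',Q')^{20}.
Double-and-add over 101011: 6-1 doublings, 4-1 additions; each step l_{T,T}/v_{2T} or l_{T,P'}/v at Q'+S for random S.
Result: e(P',Q') = 15053143856721 + 35388979115815*t.
(15053143856721 + 35388979115815*t)^{20} mod (171878540770249,f) = 162210358038739 + 1762854478065*t.

162210358038739 + 1762854478065*t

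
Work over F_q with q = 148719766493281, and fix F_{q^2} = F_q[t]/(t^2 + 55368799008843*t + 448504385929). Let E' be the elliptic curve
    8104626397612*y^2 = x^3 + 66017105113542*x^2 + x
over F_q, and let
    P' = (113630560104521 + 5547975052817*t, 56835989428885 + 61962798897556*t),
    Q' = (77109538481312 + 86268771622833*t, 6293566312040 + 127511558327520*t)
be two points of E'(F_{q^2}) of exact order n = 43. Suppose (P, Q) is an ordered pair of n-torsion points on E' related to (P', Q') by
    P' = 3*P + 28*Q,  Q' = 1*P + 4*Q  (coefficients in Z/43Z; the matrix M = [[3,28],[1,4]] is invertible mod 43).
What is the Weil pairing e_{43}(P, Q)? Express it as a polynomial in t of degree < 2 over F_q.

Under M = [[3,28],[1,4]] in GL_2(Z/43), e_{43}(P',Q') = e_{43}(P,Q)^(3*4-28*1 mod 43).
Inverting 27 mod 43: 8. Thus e_{43}(P,Q) = e(P',Q')^{8}.
(x,y)|->(5608672754180x+13659622100372,5608672754180y) sends E' to y^2=x^3+69400445545657*x+70641972936788.
Double-and-add over 101011: 6-1 doublings, 4-1 additions; each step l_{T,T}/v_{2T} or l_{T,P'}/v at Q'+S for random S.
Result: e(P',Q') = 49592964336927 + 105960259232693*t.
Hence e(P,Q) = 71928588671009 + 43941074396898*t in F_{148719766493281^2}^*.

71928588671009 + 43941074396898*t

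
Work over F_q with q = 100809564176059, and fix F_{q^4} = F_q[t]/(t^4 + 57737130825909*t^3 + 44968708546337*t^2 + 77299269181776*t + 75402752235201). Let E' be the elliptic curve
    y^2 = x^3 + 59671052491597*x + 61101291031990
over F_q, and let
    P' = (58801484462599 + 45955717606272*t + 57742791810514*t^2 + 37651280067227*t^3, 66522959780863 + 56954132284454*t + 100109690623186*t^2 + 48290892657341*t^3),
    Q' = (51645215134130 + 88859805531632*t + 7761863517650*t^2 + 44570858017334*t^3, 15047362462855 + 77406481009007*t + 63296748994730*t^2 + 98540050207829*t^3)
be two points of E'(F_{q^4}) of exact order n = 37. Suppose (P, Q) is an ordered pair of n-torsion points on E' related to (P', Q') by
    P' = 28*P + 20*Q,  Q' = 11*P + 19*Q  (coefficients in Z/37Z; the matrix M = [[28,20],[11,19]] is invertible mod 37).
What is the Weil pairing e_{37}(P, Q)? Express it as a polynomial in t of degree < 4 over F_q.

38195404501537 + 25160820674041*t + 62607890785317*t^2 + 14384981784919*t^3

Under M = [[28,20],[11,19]] in GL_2(Z/37), e_{37}(P',Q') = e_{37}(P,Q)^(28*19-20*11 mod 37).
Inverting 16 mod 37: 7. Thus e_{37}(P,Q) = e(P',Q')^{7}.
n = 37 = (100101)_2 (6 bits, wt 3); accumulate f_{37,P'}(Q'+S)/f_{37,P'}(S) along the 5-step ladder.
Miller gives e_{37}(P',Q') = 17862847695499 + 99290111834844*t + 59653891394377*t^2 + 68330896336920*t^3 in F_{100809564176059^4}.
e_{37}(P,Q) = (17862847695499 + 99290111834844*t + 59653891394377*t^2 + 68330896336920*t^3)^{7} = 38195404501537 + 25160820674041*t + 62607890785317*t^2 + 14384981784919*t^3.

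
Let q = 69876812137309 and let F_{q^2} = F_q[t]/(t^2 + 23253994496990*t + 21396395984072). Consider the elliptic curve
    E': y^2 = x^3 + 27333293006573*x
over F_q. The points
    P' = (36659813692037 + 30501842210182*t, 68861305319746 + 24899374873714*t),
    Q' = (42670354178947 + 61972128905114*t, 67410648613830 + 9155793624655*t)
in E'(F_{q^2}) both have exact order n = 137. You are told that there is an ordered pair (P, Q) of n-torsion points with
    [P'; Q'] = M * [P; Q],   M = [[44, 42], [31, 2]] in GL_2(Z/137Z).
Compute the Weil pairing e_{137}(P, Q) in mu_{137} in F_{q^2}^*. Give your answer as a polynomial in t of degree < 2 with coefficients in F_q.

16894313969211 + 61979132456230*t

Alternating bilinearity on E[137] (values in mu_{137} in F_{69876812137309^2}) gives e(P',Q') = e(P,Q)^det(M).
Hence e(P,Q) = e(P',Q')^{101} where 101 = 19^{-1} mod 137.
Double-and-add over 10001001: 8-1 doublings, 3-1 additions; each step l_{T,T}/v_{2T} or l_{T,P'}/v at Q'+S for random S.
Result: e(P',Q') = 47176974777324 + 60947201715478*t.
(47176974777324 + 60947201715478*t)^{101} mod (69876812137309,f) = 16894313969211 + 61979132456230*t.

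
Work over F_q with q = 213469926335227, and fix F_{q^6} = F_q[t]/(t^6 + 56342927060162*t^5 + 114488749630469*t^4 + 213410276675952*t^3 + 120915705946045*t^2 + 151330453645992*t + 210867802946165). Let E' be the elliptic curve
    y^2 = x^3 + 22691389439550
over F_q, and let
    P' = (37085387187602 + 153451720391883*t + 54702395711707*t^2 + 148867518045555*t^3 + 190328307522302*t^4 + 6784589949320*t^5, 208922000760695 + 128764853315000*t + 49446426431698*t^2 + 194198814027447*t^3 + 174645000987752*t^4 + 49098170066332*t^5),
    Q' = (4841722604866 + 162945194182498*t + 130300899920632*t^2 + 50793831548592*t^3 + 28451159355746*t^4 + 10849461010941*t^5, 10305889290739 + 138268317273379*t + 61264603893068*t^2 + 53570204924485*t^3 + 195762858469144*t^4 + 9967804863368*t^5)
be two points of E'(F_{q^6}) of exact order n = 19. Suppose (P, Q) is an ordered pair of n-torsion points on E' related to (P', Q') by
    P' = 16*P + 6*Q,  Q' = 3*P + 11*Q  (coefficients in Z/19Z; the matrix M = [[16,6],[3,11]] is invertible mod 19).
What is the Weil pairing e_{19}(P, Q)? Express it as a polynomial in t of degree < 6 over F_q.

212142099681403 + 67570256906281*t + 59203800055343*t^2 + 199818168434713*t^3 + 59741728598313*t^4 + 23845787526473*t^5

Since e_{19}(P,P)=e_{19}(Q,Q)=1 and e_{19}(Q,P)=e_{19}(P,Q)^{-1}, expanding e_{19}(16*P + 6*Q,3*P + 11*Q) leaves e(P,Q)^det(M).
det(M) mod 19 = 6; its inverse in (Z/19)^* is 16 (check: 6*16 mod 19 = 1).
n = 19 = (10011)_2 (5 bits, wt 3); accumulate f_{19,P'}(Q'+S)/f_{19,P'}(S) along the 4-step ladder.
Miller gives e_{19}(P',Q') = 50030354953469 + 176449395559321*t + 10556058553808*t^2 + 145583206742639*t^3 + 185770499583780*t^4 + 201117803651298*t^5 in F_{213469926335227^6}.
e_{19}(P,Q) = (50030354953469 + 176449395559321*t + 10556058553808*t^2 + 145583206742639*t^3 + 185770499583780*t^4 + 201117803651298*t^5)^{16} = 212142099681403 + 67570256906281*t + 59203800055343*t^2 + 199818168434713*t^3 + 59741728598313*t^4 + 23845787526473*t^5.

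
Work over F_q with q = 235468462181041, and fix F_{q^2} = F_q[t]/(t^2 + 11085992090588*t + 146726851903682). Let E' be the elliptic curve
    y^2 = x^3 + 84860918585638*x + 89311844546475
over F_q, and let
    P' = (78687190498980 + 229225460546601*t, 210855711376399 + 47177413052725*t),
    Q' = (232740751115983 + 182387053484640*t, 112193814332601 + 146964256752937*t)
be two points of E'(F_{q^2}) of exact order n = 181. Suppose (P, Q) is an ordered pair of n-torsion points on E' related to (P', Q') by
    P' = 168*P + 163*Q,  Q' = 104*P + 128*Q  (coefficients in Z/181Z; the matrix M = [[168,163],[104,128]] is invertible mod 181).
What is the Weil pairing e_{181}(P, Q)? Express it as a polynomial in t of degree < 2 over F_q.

e_{181} is bilinear + alternating on E[181], so e_{181}(168*P + 163*Q, 104*P + 128*Q) = e_{181}(P,Q)^(168*128-163*104).
So e_{181}(P,Q) = e_{181}(P',Q')^{114}, since 27*114 = 1 mod 181.
8-bit Miller (10110101) on E'/F_{235468462181041} with a'=84860918585638, b'=89311844546475: accumulate tangent/chord ratios at Q'+S and P'+S'.
So e_{181}(P',Q') = 182623749525943 + 36009631266608*t.
Finally e_{181}(P,Q) = 160416462377299 + 116638296844510*t.

160416462377299 + 116638296844510*t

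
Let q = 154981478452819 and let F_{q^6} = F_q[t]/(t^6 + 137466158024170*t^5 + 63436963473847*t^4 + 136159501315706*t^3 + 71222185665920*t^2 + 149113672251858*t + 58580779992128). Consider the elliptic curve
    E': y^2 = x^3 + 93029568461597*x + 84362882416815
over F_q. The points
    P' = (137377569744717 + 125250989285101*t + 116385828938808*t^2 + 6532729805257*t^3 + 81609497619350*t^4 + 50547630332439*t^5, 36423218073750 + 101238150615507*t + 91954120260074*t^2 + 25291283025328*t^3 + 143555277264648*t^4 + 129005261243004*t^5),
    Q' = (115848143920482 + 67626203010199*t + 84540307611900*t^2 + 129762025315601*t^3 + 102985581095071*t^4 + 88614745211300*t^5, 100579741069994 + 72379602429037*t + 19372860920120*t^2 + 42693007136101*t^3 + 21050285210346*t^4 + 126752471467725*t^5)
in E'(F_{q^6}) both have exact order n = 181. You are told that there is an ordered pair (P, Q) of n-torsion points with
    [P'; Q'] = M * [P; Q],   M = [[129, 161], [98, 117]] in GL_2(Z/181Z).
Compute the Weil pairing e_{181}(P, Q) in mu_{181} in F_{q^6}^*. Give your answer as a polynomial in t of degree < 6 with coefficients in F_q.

The 181-Weil pairing on E[181] over F_{154981478452819} is alternating-bilinear: e_{181}(P',Q') = e_{181}(P,Q)^det(M).
So e_{181}(P,Q) = e_{181}(P',Q')^{65}, since 39*65 = 1 mod 181.
Run Miller on y^2=x^3+93029568461597*x+84362882416815 over F_{154981478452819}: ladder 10110101 (8 bits); e = f_P(D_Q)/f_Q(D_P).
f_P(D_Q)/f_Q(D_P) = 137940070176977 + 10516584823687*t + 1254087558965*t^2 + 65599750352467*t^3 + 128886916101969*t^4 + 15646835800501*t^5.
Hence e(P,Q) = 59351599598788 + 151796344144056*t + 123983257093944*t^2 + 83230255383827*t^3 + 79880385576984*t^4 + 116184727948792*t^5 in F_{154981478452819^6}^*.

59351599598788 + 151796344144056*t + 123983257093944*t^2 + 83230255383827*t^3 + 79880385576984*t^4 + 116184727948792*t^5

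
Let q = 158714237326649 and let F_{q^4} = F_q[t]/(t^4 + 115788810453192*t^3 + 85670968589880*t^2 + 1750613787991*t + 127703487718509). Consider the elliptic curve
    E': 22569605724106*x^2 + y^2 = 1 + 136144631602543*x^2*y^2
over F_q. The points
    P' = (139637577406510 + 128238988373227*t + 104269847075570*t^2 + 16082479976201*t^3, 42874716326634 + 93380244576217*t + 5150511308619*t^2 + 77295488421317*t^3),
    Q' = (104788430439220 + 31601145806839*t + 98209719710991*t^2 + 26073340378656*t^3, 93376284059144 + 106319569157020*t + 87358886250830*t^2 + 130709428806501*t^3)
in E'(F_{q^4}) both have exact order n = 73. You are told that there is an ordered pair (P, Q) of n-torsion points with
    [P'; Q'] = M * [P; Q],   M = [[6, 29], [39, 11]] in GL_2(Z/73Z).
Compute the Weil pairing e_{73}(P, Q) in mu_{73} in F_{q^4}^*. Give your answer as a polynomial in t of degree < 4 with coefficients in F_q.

8888569582423 + 97214048059695*t + 2616352630185*t^2 + 135212852608202*t^3

e_{73} is bilinear + alternating on E[73], so e_{73}(6*P + 29*Q, 39*P + 11*Q) = e_{73}(P,Q)^(6*11-29*39).
Hence e(P,Q) = e(P',Q')^{56} where 56 = 30^{-1} mod 73.
Edwards->Montgomery: u=(1+y)/(1-y), v=u/x -> 120880866520963v^2=u^3+u; then x_W=11284802862053u: y^2=x^3+74679993429323*x.
Miller loop for e_{73} over F_{158714237326649^4}: bits of 73 = 1001001; 6 double steps + 2 add steps, l/v at each.
The quotient is 68549357783478 + 28099270845167*t + 34903344460905*t^2 + 157861191831586*t^3.
Hence e(P,Q) = 8888569582423 + 97214048059695*t + 2616352630185*t^2 + 135212852608202*t^3 in F_{158714237326649^4}^*.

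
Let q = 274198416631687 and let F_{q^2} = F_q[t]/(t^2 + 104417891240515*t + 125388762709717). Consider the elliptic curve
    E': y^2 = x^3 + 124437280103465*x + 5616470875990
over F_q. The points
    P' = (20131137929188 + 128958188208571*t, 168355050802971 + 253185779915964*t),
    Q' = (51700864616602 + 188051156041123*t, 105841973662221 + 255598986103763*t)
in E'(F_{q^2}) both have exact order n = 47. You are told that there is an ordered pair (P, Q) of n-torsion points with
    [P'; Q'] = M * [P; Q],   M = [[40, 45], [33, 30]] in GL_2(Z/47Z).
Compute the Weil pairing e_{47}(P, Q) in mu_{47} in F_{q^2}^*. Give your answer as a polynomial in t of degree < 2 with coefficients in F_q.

The 47-Weil pairing on E[47] over F_{274198416631687} is alternating-bilinear: e_{47}(P',Q') = e_{47}(P,Q)^det(M).
So e_{47}(P,Q) = e_{47}(P',Q')^{31}, since 44*31 = 1 mod 47.
Build f_{47,P'} and f_{47,Q'} via the 6-bit ladder of 47=101111_2; evaluate at shifted divisors; quotient in F_{274198416631687^2}.
Result: e(P',Q') = 89273530153209 + 30067181653903*t.
(89273530153209 + 30067181653903*t)^{31} mod (274198416631687,f) = 224944564230646 + 263388927648531*t.

224944564230646 + 263388927648531*t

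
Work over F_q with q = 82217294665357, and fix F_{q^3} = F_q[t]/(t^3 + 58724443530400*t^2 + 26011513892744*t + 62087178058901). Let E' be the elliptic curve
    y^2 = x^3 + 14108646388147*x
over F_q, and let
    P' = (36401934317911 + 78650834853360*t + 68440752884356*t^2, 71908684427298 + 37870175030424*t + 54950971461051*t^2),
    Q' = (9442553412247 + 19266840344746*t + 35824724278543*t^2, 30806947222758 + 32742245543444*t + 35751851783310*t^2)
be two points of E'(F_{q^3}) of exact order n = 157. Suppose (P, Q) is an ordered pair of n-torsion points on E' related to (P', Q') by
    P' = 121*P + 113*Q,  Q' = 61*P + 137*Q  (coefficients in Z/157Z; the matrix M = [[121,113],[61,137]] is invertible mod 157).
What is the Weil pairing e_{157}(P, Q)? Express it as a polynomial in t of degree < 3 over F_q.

25702628410472 + 26179850603023*t + 22779382387304*t^2

e_{157}(aP+bQ,cP+dQ) = e_{157}(P,Q)^(ad-bc); with (a,b,c,d)=(121,113,61,137) this gives the det-157 law.
det(M) mod 157 = 107; its inverse in (Z/157)^* is 135 (check: 107*135 mod 157 = 1).
8-bit Miller (10011101) on E'/F_{82217294665357} with a'=14108646388147, b'=0: accumulate tangent/chord ratios at Q'+S and P'+S'.
Miller gives e_{157}(P',Q') = 15337963472445 + 33100489386667*t + 70071202629537*t^2 in F_{82217294665357^3}.
Finally e_{157}(P,Q) = 25702628410472 + 26179850603023*t + 22779382387304*t^2.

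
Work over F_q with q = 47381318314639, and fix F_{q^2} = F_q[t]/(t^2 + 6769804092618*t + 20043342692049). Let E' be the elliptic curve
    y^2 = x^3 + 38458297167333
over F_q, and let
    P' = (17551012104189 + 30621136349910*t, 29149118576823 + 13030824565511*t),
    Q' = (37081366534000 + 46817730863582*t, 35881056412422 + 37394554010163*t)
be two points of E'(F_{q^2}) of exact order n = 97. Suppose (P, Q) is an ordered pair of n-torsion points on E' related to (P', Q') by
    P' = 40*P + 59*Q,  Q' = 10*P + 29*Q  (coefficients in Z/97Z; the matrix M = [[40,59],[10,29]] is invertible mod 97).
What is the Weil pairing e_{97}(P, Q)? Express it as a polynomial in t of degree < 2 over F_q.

30566432232426 + 8643787956701*t

The 97-Weil pairing on E[97] over F_{47381318314639} is alternating-bilinear: e_{97}(P',Q') = e_{97}(P,Q)^det(M).
Hence e(P,Q) = e(P',Q')^{8} where 8 = 85^{-1} mod 97.
Miller loop for e_{97} over F_{47381318314639^2}: bits of 97 = 1100001; 6 double steps + 2 add steps, l/v at each.
So e_{97}(P',Q') = 29195171487248 + 18327388377583*t.
Finally e_{97}(P,Q) = 30566432232426 + 8643787956701*t.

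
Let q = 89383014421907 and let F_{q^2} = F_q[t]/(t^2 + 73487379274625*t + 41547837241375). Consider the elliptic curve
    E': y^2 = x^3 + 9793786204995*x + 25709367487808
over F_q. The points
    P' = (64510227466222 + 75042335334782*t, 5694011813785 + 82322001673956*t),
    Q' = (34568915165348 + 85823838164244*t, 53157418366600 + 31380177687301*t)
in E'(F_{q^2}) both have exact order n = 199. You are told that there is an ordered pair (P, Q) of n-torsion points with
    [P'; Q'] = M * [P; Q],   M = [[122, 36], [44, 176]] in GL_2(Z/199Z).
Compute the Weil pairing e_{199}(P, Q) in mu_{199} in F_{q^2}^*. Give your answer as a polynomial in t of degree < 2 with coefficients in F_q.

38269071503324 + 2163206102371*t

Alternating bilinearity on E[199] (values in mu_{199} in F_{89383014421907^2}) gives e(P',Q') = e(P,Q)^det(M).
Inverting 187 mod 199: 116. Thus e_{199}(P,Q) = e(P',Q')^{116}.
Run Miller on y^2=x^3+9793786204995*x+25709367487808 over F_{89383014421907}: ladder 11000111 (8 bits); e = f_P(D_Q)/f_Q(D_P).
e_{199}(P',Q') = 41477193078420 + 23810488628705*t.
Thus e_{199}(P,Q) = 38269071503324 + 2163206102371*t.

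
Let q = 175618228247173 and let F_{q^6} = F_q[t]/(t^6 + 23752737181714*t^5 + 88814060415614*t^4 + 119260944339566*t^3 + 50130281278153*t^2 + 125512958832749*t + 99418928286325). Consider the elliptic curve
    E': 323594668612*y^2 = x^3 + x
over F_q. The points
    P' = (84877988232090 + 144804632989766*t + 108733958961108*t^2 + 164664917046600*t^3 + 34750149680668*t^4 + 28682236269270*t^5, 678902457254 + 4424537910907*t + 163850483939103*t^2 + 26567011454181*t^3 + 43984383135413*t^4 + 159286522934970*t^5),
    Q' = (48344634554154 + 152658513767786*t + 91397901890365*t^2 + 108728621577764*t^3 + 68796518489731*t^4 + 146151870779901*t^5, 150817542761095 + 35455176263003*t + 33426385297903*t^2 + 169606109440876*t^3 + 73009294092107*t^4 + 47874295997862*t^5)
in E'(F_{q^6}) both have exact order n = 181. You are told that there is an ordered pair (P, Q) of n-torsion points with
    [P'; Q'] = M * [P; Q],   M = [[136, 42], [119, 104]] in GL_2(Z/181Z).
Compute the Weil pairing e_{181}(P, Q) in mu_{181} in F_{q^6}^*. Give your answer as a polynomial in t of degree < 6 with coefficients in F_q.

98015622687456 + 122543324066402*t + 79081028050724*t^2 + 95431941795066*t^3 + 20043438078616*t^4 + 52656899045433*t^5

Alternating bilinearity on E[181] (values in mu_{181} in F_{175618228247173^6}) gives e(P',Q') = e(P,Q)^det(M).
So e_{181}(P,Q) = e_{181}(P',Q')^{66}, since 96*66 = 1 mod 181.
(x,y)|->(27893197813189x,27893197813189y) sends E' to y^2=x^3+164140063917926*x.
Double-and-add over 10110101: 8-1 doublings, 5-1 additions; each step l_{T,T}/v_{2T} or l_{T,P'}/v at Q'+S for random S.
The quotient is 52717937620288 + 108587607728368*t + 100427609931181*t^2 + 61237460519812*t^3 + 27841794034608*t^4 + 162734447502621*t^5.
e_{181}(P,Q) = (52717937620288 + 108587607728368*t + 100427609931181*t^2 + 61237460519812*t^3 + 27841794034608*t^4 + 162734447502621*t^5)^{66} = 98015622687456 + 122543324066402*t + 79081028050724*t^2 + 95431941795066*t^3 + 20043438078616*t^4 + 52656899045433*t^5.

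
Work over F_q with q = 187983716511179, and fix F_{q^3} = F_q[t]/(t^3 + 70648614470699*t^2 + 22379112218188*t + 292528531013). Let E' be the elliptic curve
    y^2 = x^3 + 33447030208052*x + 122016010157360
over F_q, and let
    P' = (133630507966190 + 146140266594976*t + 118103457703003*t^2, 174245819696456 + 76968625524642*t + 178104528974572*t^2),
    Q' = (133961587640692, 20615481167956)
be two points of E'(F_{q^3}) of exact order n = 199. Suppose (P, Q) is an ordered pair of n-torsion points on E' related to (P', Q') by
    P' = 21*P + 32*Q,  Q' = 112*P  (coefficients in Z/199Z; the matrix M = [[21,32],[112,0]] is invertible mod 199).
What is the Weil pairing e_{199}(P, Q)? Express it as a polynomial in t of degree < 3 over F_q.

e_{199} is bilinear + alternating on E[199], so e_{199}(21*P + 32*Q, 112*P) = e_{199}(P,Q)^(21*0-32*112).
So e_{199}(P,Q) = e_{199}(P',Q')^{99}, since 197*99 = 1 mod 199.
Miller loop for e_{199} over F_{187983716511179^3}: bits of 199 = 11000111; 7 double steps + 4 add steps, l/v at each.
Miller gives e_{199}(P',Q') = 60064589144140 + 147044629641756*t + 159459908899755*t^2 in F_{187983716511179^3}.
Hence e(P,Q) = 46241704760612 + 113494107933584*t + 135489183553954*t^2 in F_{187983716511179^3}^*.

46241704760612 + 113494107933584*t + 135489183553954*t^2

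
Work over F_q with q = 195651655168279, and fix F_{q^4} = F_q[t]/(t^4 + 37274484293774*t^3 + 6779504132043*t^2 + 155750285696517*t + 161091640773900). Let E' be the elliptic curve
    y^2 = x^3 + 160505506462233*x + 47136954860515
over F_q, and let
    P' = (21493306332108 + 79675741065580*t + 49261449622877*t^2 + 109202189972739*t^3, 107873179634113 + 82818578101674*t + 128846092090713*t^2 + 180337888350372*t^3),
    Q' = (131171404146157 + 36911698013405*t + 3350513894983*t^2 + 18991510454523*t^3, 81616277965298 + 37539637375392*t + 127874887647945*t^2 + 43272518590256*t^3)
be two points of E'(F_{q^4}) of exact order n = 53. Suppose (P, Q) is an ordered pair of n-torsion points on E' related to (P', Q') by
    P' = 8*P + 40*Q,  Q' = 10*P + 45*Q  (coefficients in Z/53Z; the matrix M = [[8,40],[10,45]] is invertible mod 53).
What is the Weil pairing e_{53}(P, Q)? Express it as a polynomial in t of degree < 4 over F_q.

e_{53}(aP+bQ,cP+dQ) = e_{53}(P,Q)^(ad-bc); with (a,b,c,d)=(8,40,10,45) this gives the det-53 law.
det M = 8*45 - 40*10 = -40 = 13 (mod 53); 13^{-1} = 49 (mod 53).
Run Miller on y^2=x^3+160505506462233*x+47136954860515 over F_{195651655168279}: ladder 110101 (6 bits); e = f_P(D_Q)/f_Q(D_P).
f_P(D_Q)/f_Q(D_P) = 62645516497441 + 130138625698617*t + 933238924201*t^2 + 161376433423877*t^3.
Thus e_{53}(P,Q) = 142840397037384 + 81186179877201*t + 121371980085914*t^2 + 176885032273537*t^3.

142840397037384 + 81186179877201*t + 121371980085914*t^2 + 176885032273537*t^3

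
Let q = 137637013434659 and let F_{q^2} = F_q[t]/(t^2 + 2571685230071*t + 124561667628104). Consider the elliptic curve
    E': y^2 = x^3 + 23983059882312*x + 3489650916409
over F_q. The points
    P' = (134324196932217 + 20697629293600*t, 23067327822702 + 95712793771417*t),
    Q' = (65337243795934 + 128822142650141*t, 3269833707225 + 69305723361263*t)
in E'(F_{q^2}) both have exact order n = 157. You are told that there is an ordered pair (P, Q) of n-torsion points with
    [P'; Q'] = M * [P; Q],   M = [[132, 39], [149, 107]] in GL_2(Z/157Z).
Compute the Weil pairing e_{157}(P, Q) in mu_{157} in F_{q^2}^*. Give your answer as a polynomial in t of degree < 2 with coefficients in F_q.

81419038707108 + 132091716865765*t

Since e_{157}(P,P)=e_{157}(Q,Q)=1 and e_{157}(Q,P)=e_{157}(P,Q)^{-1}, expanding e_{157}(132*P + 39*Q,149*P + 107*Q) leaves e(P,Q)^det(M).
Inverting 149 mod 157: 98. Thus e_{157}(P,Q) = e(P',Q')^{98}.
Run Miller on y^2=x^3+23983059882312*x+3489650916409 over F_{137637013434659}: ladder 10011101 (8 bits); e = f_P(D_Q)/f_Q(D_P).
f_P(D_Q)/f_Q(D_P) = 130902851061601 + 40018036135457*t.
Thus e_{157}(P,Q) = 81419038707108 + 132091716865765*t.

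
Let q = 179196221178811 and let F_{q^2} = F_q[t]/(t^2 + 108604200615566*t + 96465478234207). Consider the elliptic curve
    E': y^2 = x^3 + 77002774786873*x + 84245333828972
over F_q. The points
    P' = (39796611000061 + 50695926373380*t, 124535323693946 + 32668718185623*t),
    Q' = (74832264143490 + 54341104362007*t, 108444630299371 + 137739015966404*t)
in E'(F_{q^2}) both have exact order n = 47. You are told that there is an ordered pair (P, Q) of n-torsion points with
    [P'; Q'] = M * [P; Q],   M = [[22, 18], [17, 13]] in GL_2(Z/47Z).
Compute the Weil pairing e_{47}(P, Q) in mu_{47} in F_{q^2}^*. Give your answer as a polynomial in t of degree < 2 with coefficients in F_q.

Since e_{47}(P,P)=e_{47}(Q,Q)=1 and e_{47}(Q,P)=e_{47}(P,Q)^{-1}, expanding e_{47}(22*P + 18*Q,17*P + 13*Q) leaves e(P,Q)^det(M).
det(M) mod 47 = 27; its inverse in (Z/47)^* is 7 (check: 27*7 mod 47 = 1).
6-bit Miller (101111) on E'/F_{179196221178811} with a'=77002774786873, b'=84245333828972: accumulate tangent/chord ratios at Q'+S and P'+S'.
So e_{47}(P',Q') = 29704448633262 + 139968995917546*t.
Hence e(P,Q) = 117249887559830 + 124146795148196*t in F_{179196221178811^2}^*.

117249887559830 + 124146795148196*t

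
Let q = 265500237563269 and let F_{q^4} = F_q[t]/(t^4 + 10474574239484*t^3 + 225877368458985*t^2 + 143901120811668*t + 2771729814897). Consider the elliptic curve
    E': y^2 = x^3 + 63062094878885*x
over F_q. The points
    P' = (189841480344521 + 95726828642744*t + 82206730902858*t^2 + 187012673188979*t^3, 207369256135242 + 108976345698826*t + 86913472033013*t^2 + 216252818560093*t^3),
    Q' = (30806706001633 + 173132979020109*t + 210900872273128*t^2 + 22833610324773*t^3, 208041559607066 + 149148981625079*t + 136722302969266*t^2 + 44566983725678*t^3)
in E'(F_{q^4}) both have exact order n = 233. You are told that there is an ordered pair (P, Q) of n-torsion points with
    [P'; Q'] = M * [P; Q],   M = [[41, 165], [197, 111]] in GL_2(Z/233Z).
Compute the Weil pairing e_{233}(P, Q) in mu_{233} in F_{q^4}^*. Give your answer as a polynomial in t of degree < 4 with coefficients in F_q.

e_{233}(aP+bQ,cP+dQ) = e_{233}(P,Q)^(ad-bc); with (a,b,c,d)=(41,165,197,111) this gives the det-233 law.
Inverting 6 mod 233: 39. Thus e_{233}(P,Q) = e(P',Q')^{39}.
Run Miller on y^2=x^3+63062094878885*x over F_{265500237563269}: ladder 11101001 (8 bits); e = f_P(D_Q)/f_Q(D_P).
f_P(D_Q)/f_Q(D_P) = 244355756201620 + 218840367454065*t + 55373942623482*t^2 + 99092183480380*t^3.
Finally e_{233}(P,Q) = 86595776413711 + 96392239532237*t + 39510441193261*t^2 + 161118338061033*t^3.

86595776413711 + 96392239532237*t + 39510441193261*t^2 + 161118338061033*t^3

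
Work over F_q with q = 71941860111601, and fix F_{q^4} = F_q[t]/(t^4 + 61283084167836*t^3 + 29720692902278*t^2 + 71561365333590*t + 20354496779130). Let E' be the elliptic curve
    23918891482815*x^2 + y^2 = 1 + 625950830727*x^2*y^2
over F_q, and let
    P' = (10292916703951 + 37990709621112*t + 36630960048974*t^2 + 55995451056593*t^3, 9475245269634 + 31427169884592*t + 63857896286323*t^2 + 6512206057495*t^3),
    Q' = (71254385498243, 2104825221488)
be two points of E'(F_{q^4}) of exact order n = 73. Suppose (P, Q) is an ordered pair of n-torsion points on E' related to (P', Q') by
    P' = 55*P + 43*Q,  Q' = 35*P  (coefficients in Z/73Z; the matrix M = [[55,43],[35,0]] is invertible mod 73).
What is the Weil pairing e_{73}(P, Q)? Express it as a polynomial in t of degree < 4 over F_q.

67422770143983 + 25356300469161*t + 55614016249308*t^2 + 24836131098024*t^3

e_{73}(aP+bQ,cP+dQ) = e_{73}(P,Q)^(ad-bc); with (a,b,c,d)=(55,43,35,0) this gives the det-73 law.
det(M) mod 73 = 28; its inverse in (Z/73)^* is 60 (check: 28*60 mod 73 = 1).
Edwards a_E,d_E -> Montgomery A=31258998217389,B=33960165103710 -> Weierstrass 60944669452976,0 via alpha=4090807052257,beta=5823235163022.
Miller loop for e_{73} over F_{71941860111601^4}: bits of 73 = 1001001; 6 double steps + 2 add steps, l/v at each.
So e_{73}(P',Q') = 47652790258249 + 24592383736687*t + 34753707463880*t^2 + 11511069966111*t^3.
Hence e(P,Q) = 67422770143983 + 25356300469161*t + 55614016249308*t^2 + 24836131098024*t^3 in F_{71941860111601^4}^*.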